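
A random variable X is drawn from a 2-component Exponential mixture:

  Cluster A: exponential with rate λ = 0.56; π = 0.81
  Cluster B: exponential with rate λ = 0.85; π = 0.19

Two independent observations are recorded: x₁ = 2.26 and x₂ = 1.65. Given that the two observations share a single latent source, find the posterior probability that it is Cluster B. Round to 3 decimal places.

0.148

Posterior ∝ prior × likelihood, so P(k | x) ∝ w_k f_k(x); normalise over all components.
Since both observations come from the same component, the likelihood for component k is f_k(x₁)·f_k(x₂).
  p_A = [0.56·e^(−0.56·2.26) = 0.56·e^(−1.2656) = 0.157959] × [0.22228] = 0.0351111
  p_B = [0.85·e^(−0.85·2.26) = 0.85·e^(−1.9210) = 0.124491] × [0.209084] = 0.0260292
Unnormalised posteriors:
  w_A·p_A = 0.81 × 0.0351111 = 0.02844
  w_B·p_B = 0.19 × 0.0260292 = 0.00494554
Sum: 0.02844 + 0.00494554 = 0.0333856
P(Cluster B | x) = 0.00494554 / 0.0333856 ≈ 0.148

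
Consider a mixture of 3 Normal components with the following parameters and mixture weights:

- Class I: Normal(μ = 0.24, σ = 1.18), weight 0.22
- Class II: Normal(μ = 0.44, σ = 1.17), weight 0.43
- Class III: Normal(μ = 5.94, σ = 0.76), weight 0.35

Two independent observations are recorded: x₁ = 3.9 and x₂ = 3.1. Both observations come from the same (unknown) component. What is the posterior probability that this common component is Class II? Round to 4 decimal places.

P(component k | x) = P(Z=k)·f_k(x) / marginal(x), where marginal(x) = Σ_j P(Z=j)·f_j(x).
Since both observations come from the same component, the likelihood for component k is f_k(x₁)·f_k(x₂).
  f_I = [(1/(1.18·√(2π)))·exp(−(3.9−0.24)²/(2·1.18²)) = 0.338087·exp(-4.81026) = 0.00275398] × [0.0179228] = 4.93589e-05
  f_II = [(1/(1.17·√(2π)))·exp(−(3.9−0.44)²/(2·1.17²)) = 0.340976·exp(-4.37271) = 0.00430211] × [0.0257234] = 0.000110665
  f_III = [(1/(0.76·√(2π)))·exp(−(3.9−5.94)²/(2·0.76²)) = 0.524924·exp(-3.60249) = 0.0143072] × [0.000487366] = 6.97282e-06
Unnormalised posteriors:
  P(Z=I)·f_I = 0.22 × 4.93589e-05 = 1.0859e-05
  P(Z=II)·f_II = 0.43 × 0.000110665 = 4.75859e-05
  P(Z=III)·f_III = 0.35 × 6.97282e-06 = 2.44049e-06
Normaliser: 1.0859e-05 + 4.75859e-05 + 2.44049e-06 = 6.08854e-05
P(Class II | x) = 4.75859e-05 / 6.08854e-05 ≈ 0.7816

0.7816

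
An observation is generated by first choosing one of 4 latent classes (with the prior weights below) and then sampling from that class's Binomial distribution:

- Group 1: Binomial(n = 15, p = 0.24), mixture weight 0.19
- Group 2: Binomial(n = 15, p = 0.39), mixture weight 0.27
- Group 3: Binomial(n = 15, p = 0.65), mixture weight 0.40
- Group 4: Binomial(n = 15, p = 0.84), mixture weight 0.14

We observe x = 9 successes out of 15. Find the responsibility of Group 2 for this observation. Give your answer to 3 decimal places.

P(component k | x) = π_k·f_k(x) / marginal(x), where marginal(x) = Σ_j π_j·f_j(x).
Evaluate each component's likelihood at the observed value:
  f_1 = C(15,9)·0.24^9·0.76^6 = 5005·2.64181e-06·0.1927 = 0.00254793
  f_2 = C(15,9)·0.39^9·0.61^6 = 5005·0.000208728·0.0515204 = 0.0538226
  f_3 = C(15,9)·0.65^9·0.35^6 = 5005·0.0207119·0.00183827 = 0.19056
  f_4 = C(15,9)·0.84^9·0.16^6 = 5005·0.208216·1.67772e-05 = 0.0174839
Weight by the priors:
  π_1·f_1 = 0.19 × 0.00254793 = 0.000484106
  π_2·f_2 = 0.27 × 0.0538226 = 0.0145321
  π_3·f_3 = 0.40 × 0.19056 = 0.0762241
  π_4·f_4 = 0.14 × 0.0174839 = 0.00244774
Evidence: 0.000484106 + 0.0145321 + 0.0762241 + 0.00244774 = 0.0936881
P(Group 2 | the observation) ≈ 0.155

0.155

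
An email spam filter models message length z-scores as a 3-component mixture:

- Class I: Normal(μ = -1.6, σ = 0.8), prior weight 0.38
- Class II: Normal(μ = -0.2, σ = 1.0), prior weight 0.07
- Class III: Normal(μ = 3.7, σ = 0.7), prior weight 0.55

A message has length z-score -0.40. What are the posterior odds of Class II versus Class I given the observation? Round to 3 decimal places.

0.445

Posterior odds = (P(Z=i) f_i(x)) / (P(Z=j) f_j(x)); the normalising sum cancels.
Normal densities:
  p_I = 0.161897
  p_II = 0.391043
  p_III = 2.02457e-08
0.027373 / 0.0615209 ≈ 0.445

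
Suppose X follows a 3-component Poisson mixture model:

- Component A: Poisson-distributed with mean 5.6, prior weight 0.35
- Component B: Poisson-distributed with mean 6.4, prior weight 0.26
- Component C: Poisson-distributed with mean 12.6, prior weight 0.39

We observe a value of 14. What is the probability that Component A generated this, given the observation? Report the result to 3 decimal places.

0.011

The responsibility of component k is P(Z=k) f_k(x) divided by Σ_j P(Z=j) f_j(x).
Evaluate each component's likelihood at the observed value:
  L_A = 0.00126525
  L_B = 0.0036866
  L_C = 0.0983261
Multiply by the mixture weights:
  P(Z=A)·L_A = 0.35 × 0.00126525 = 0.000442836
  P(Z=B)·L_B = 0.26 × 0.0036866 = 0.000958517
  P(Z=C)·L_C = 0.39 × 0.0983261 = 0.0383472
Sum: 0.000442836 + 0.000958517 + 0.0383472 = 0.0397485
P(Component A | data) = 0.000442836 / 0.0397485 ≈ 0.011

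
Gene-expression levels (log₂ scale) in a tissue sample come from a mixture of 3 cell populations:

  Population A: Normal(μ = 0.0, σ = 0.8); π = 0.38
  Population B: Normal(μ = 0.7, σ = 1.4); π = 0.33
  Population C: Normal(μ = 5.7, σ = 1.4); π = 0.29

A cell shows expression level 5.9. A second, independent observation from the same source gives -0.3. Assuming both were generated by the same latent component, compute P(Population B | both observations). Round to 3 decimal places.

0.898

By Bayes' theorem, P(k | x) = P(Z=k) f_k(x) / Σ_j P(Z=j) f_j(x).
Since both observations come from the same component, the likelihood for component k is f_k(x₁)·f_k(x₂).
  L_A = [(1/(0.8·√(2π)))·exp(−(5.9−0.0)²/(2·0.8²)) = 0.498678·exp(-27.19531) = 7.70985e-13] × [0.464819] = 3.58368e-13
  L_B = [(1/(1.4·√(2π)))·exp(−(5.9−0.7)²/(2·1.4²)) = 0.284959·exp(-6.89796) = 0.000287764] × [0.220797] = 6.35373e-05
  L_C = [(1/(1.4·√(2π)))·exp(−(5.9−5.7)²/(2·1.4²)) = 0.284959·exp(-0.01020) = 0.282066] × [2.9266e-05] = 8.25494e-06
Multiply by the mixture weights:
  P(Z=A)·L_A = 0.38 × 3.58368e-13 = 1.3618e-13
  P(Z=B)·L_B = 0.33 × 6.35373e-05 = 2.09673e-05
  P(Z=C)·L_C = 0.29 × 8.25494e-06 = 2.39393e-06
Denominator: 1.3618e-13 + 2.09673e-05 + 2.39393e-06 = 2.33613e-05
P(Population B | x) ≈ 0.898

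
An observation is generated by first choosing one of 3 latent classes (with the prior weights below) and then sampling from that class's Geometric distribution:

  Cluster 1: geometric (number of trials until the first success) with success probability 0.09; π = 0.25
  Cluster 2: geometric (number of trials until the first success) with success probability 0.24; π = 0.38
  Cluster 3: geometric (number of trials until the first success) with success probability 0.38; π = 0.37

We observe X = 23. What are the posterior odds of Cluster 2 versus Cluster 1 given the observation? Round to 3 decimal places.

Only the two components matter; the odds are (P(Z=i) f_i(x)) / (P(Z=j) f_j(x)).
Component likelihoods at x = 23:
  p_1 = 0.0113019
  p_2 = 0.000572941
  p_3 = 1.02897e-05
Odds = (0.38/0.25) × (0.000572941/0.0113019) = 1.52 × 0.0506941 ≈ 0.077

0.077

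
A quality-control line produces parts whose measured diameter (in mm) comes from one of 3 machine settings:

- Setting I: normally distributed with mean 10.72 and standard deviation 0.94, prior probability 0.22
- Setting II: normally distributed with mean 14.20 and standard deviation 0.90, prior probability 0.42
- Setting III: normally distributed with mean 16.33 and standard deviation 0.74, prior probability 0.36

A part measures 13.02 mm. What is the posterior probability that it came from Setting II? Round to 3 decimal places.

Apply Bayes' rule: the posterior for each component is proportional to its prior times its likelihood at x.
Evaluate each component's likelihood at the observed value:
  p_I = (1/(0.94·√(2π)))·exp(−(13.02−10.72)²/(2·0.94²)) = 0.424407·exp(-2.99344) = 0.0212691
  p_II = (1/(0.90·√(2π)))·exp(−(13.02−14.20)²/(2·0.90²)) = 0.443269·exp(-0.85951) = 0.187667
  p_III = (1/(0.74·√(2π)))·exp(−(13.02−16.33)²/(2·0.74²)) = 0.539111·exp(-10.00374) = 2.43842e-05
Multiply by the mixture weights:
  w_I·p_I = 0.22 × 0.0212691 = 0.00467921
  w_II·p_II = 0.42 × 0.187667 = 0.0788203
  w_III·p_III = 0.36 × 2.43842e-05 = 8.7783e-06
Normaliser: 0.00467921 + 0.0788203 + 8.7783e-06 = 0.0835083
P(Setting II | x) = 0.0788203 / 0.0835083 ≈ 0.944

0.944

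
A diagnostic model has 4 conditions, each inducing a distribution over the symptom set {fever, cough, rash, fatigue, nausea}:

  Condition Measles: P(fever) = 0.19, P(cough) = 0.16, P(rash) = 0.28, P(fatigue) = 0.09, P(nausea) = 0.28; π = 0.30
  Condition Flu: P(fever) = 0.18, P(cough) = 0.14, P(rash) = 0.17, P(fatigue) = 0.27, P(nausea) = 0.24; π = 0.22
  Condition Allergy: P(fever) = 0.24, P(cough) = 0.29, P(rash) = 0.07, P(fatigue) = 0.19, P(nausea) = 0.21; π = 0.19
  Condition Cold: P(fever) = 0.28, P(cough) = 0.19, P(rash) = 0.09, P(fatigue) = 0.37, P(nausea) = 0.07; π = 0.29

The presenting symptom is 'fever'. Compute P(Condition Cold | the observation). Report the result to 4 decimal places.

0.3635

Posterior ∝ prior × likelihood, so P(k | x) ∝ P(Z=k) f_k(x); normalise over all components.
Categorical probabilities:
  L_Measles = 0.19
  L_Flu = 0.18
  L_Allergy = 0.24
  L_Cold = 0.28
Unnormalised posteriors:
  P(Z=Measles)·L_Measles = 0.30 × 0.19 = 0.057
  P(Z=Flu)·L_Flu = 0.22 × 0.18 = 0.0396
  P(Z=Allergy)·L_Allergy = 0.19 × 0.24 = 0.0456
  P(Z=Cold)·L_Cold = 0.29 × 0.28 = 0.0812
Sum: 0.057 + 0.0396 + 0.0456 + 0.0812 = 0.2234
Responsibility of Condition Cold: 0.0812 / 0.2234 ≈ 0.3635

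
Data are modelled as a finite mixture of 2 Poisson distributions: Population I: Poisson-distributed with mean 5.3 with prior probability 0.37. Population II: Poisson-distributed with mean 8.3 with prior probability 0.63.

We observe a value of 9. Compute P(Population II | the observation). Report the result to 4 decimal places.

0.8277

By Bayes' theorem, P(k | x) = π_k f_k(x) / Σ_j π_j f_j(x).
Poisson probabilities:
  f_I = 0.0453899
  f_II = 0.128025
Unnormalised posteriors:
  π_I·f_I = 0.37 × 0.0453899 = 0.0167943
  π_II·f_II = 0.63 × 0.128025 = 0.0806559
Sum: 0.0167943 + 0.0806559 = 0.0974502
P(Population II | the observation) ≈ 0.8277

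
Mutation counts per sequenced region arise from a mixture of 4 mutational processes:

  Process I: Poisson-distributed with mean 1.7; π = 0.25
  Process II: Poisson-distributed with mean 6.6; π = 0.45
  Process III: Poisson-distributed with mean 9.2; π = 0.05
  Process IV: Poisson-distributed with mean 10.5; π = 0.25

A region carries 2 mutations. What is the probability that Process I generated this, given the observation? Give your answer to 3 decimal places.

By Bayes' theorem, P(k | x) = π_k f_k(x) / Σ_j π_j f_j(x).
Component likelihoods at x = 2 mutations:
  p_I = e^(−1.7)·1.7^2/2! = 0.263978
  p_II = e^(−6.6)·6.6^2/2! = 0.0296288
  p_III = e^(−9.2)·9.2^2/2! = 0.00427599
  p_IV = e^(−10.5)·10.5^2/2! = 0.00151795
Weight by the priors:
  π_I·p_I = 0.25 × 0.263978 = 0.0659944
  π_II·p_II = 0.45 × 0.0296288 = 0.013333
  π_III·p_III = 0.05 × 0.00427599 = 0.000213799
  π_IV·p_IV = 0.25 × 0.00151795 = 0.000379487
Normaliser: 0.0659944 + 0.013333 + 0.000213799 + 0.000379487 = 0.0799207
So the posterior for Process I is 0.0659944 / 0.0799207 ≈ 0.826.

0.826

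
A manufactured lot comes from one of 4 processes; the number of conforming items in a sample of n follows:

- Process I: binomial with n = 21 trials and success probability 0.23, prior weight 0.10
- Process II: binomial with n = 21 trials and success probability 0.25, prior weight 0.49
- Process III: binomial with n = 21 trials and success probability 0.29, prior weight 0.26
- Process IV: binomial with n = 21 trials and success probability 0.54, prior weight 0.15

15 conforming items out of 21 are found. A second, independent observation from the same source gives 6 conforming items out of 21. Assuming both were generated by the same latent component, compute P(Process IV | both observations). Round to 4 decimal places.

0.9587

Posterior ∝ prior × likelihood, so P(k | x) ∝ π_k f_k(x); normalise over all components.
Since both observations come from the same component, the likelihood for component k is f_k(x₁)·f_k(x₂).
  L_I = [C(21,15)·0.23^15·0.77^6 = 54264·2.66635e-10·0.208422 = 3.0156e-06] × [0.159309] = 4.80411e-07
  L_II = [C(21,15)·0.25^15·0.75^6 = 54264·9.31323e-10·0.177979 = 8.99455e-06] × [0.17704] = 1.59239e-06
  L_III = [C(21,15)·0.29^15·0.71^6 = 54264·8.62919e-09·0.1281 = 5.99835e-05] × [0.189572] = 1.13712e-05
  L_IV = [C(21,15)·0.54^15·0.46^6 = 54264·9.68069e-05·0.0094743 = 0.0497697] × [0.0117555] = 0.000585069
Weight by the priors:
  π_I·L_I = 0.10 × 4.80411e-07 = 4.80411e-08
  π_II·L_II = 0.49 × 1.59239e-06 = 7.80273e-07
  π_III·L_III = 0.26 × 1.13712e-05 = 2.95652e-06
  π_IV·L_IV = 0.15 × 0.000585069 = 8.77603e-05
Denominator: 4.80411e-08 + 7.80273e-07 + 2.95652e-06 + 8.77603e-05 = 9.15452e-05
So the posterior for Process IV is 8.77603e-05 / 9.15452e-05 ≈ 0.9587.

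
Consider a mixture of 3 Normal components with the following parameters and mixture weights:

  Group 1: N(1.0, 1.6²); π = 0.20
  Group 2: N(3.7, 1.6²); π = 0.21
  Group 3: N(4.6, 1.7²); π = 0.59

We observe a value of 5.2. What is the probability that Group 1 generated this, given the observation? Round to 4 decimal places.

Apply Bayes' rule: the posterior for each component is proportional to its prior times its likelihood at x.
Component likelihoods at x = 5.2:
  p_1 = 0.00795261
  p_2 = 0.160671
  p_3 = 0.220502
Prior × likelihood for each component:
  π_1·p_1 = 0.20 × 0.00795261 = 0.00159052
  π_2·p_2 = 0.21 × 0.160671 = 0.033741
  π_3·p_3 = 0.59 × 0.220502 = 0.130096
Marginal: 0.00159052 + 0.033741 + 0.130096 = 0.165427
P(Group 1 | the observation) = 0.00159052 / 0.165427 ≈ 0.0096

0.0096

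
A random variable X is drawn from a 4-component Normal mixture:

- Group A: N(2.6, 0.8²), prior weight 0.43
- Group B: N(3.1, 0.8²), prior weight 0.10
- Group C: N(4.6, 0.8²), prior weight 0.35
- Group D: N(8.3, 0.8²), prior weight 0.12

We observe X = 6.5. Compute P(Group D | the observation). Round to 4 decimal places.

Apply Bayes' rule: the posterior for each component is proportional to its prior times its likelihood at x.
Normal densities:
  f_A = (1/(0.8·√(2π)))·exp(−(6.5−2.6)²/(2·0.8²)) = 0.498678·exp(-11.88281) = 3.44493e-06
  f_B = (1/(0.8·√(2π)))·exp(−(6.5−3.1)²/(2·0.8²)) = 0.498678·exp(-9.03125) = 5.96483e-05
  f_C = (1/(0.8·√(2π)))·exp(−(6.5−4.6)²/(2·0.8²)) = 0.498678·exp(-2.82031) = 0.0297149
  f_D = (1/(0.8·√(2π)))·exp(−(6.5−8.3)²/(2·0.8²)) = 0.498678·exp(-2.53125) = 0.0396746
Prior × likelihood for each component:
  π_A·f_A = 0.43 × 3.44493e-06 = 1.48132e-06
  π_B·f_B = 0.10 × 5.96483e-05 = 5.96483e-06
  π_C·f_C = 0.35 × 0.0297149 = 0.0104002
  π_D·f_D = 0.12 × 0.0396746 = 0.00476095
Sum: 1.48132e-06 + 5.96483e-06 + 0.0104002 + 0.00476095 = 0.0151686
So the posterior for Group D is 0.00476095 / 0.0151686 ≈ 0.3139.

0.3139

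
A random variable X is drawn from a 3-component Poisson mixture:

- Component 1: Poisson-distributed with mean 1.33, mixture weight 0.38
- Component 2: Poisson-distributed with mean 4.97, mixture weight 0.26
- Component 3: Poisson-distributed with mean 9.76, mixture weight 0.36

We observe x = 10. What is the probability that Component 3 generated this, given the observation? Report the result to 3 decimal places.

0.908

The responsibility of component k is P(Z=k) f_k(x) divided by Σ_j P(Z=j) f_j(x).
Component likelihoods at x = 10:
  p_1 = 1.26224e-06
  p_2 = 0.0175937
  p_3 = 0.124744
Multiply by the mixture weights:
  P(Z=1)·p_1 = 0.38 × 1.26224e-06 = 4.79651e-07
  P(Z=2)·p_2 = 0.26 × 0.0175937 = 0.00457436
  P(Z=3)·p_3 = 0.36 × 0.124744 = 0.044908
Evidence: 4.79651e-07 + 0.00457436 + 0.044908 = 0.0494828
So the posterior for Component 3 is 0.044908 / 0.0494828 ≈ 0.908.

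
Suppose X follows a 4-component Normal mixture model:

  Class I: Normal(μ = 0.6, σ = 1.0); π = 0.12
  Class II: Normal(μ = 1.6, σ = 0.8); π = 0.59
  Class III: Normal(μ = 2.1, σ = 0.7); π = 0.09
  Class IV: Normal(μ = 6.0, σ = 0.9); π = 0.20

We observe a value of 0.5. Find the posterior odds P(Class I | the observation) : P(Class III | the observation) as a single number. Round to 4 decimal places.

Only the two components matter; the odds are (P(Z=i) f_i(x)) / (P(Z=j) f_j(x)).
Normal densities:
  L_I = 0.396953
  L_II = 0.193765
  L_III = 0.0418147
  L_IV = 3.44474e-09
Odds = (0.12/0.09) × (0.396953/0.0418147) = 1.33333 × 9.49314 ≈ 12.6575

12.6575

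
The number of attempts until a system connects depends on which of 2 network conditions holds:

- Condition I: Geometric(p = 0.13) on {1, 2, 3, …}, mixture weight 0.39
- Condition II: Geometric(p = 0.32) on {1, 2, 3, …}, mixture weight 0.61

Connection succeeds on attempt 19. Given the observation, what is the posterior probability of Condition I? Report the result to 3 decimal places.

0.956

Posterior ∝ prior × likelihood, so P(k | x) ∝ P(Z=k) f_k(x); normalise over all components.
Evaluate each component's likelihood at the observed value:
  f_I = 0.0105996
  f_II = 0.00030925
Weight by the priors:
  P(Z=I)·f_I = 0.39 × 0.0105996 = 0.00413385
  P(Z=II)·f_II = 0.61 × 0.00030925 = 0.000188643
Evidence: 0.00413385 + 0.000188643 = 0.00432249
P(Condition I | the observation) = 0.00413385 / 0.00432249 ≈ 0.956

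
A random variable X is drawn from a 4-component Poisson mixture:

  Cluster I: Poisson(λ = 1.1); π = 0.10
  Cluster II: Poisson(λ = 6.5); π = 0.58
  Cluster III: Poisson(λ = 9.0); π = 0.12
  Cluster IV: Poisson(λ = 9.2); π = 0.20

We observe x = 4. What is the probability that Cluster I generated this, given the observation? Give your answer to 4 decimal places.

P(component k | x) = π_k·f_k(x) / marginal(x), where marginal(x) = Σ_j π_j·f_j(x).
Poisson probabilities:
  p_I = 0.0203065
  p_II = 0.111822
  p_III = 0.0337372
  p_IV = 0.03016
Prior × likelihood for each component:
  π_I·p_I = 0.10 × 0.0203065 = 0.00203065
  π_II·p_II = 0.58 × 0.111822 = 0.0648569
  π_III·p_III = 0.12 × 0.0337372 = 0.00404846
  π_IV·p_IV = 0.20 × 0.03016 = 0.00603199
Evidence: 0.00203065 + 0.0648569 + 0.00404846 + 0.00603199 = 0.076968
P(Cluster I | the observation) = 0.00203065 / 0.076968 ≈ 0.0264

0.0264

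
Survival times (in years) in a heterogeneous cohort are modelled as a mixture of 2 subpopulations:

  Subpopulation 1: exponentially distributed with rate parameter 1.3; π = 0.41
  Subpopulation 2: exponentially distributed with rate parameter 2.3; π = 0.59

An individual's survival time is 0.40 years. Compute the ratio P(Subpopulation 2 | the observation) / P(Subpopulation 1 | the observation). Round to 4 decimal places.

1.7066

Since P(k|x) ∝ π_k f_k(x), the posterior odds are π_i f_i(x) / (π_j f_j(x)).
Evaluate each component's likelihood at the observed value:
  p_1 = 0.772877
  p_2 = 0.916594
Posterior odds = (π_2·p_2) / (π_1·p_1) = (0.59·0.916594) / (0.41·0.772877) = 0.54079 / 0.316879 ≈ 1.7066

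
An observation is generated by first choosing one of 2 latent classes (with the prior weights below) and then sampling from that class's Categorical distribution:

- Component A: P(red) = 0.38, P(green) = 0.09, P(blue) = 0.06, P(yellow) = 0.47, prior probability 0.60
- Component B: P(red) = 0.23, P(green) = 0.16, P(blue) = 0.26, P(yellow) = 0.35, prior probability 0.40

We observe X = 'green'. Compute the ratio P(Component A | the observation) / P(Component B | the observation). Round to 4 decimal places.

0.8438

Posterior odds = (π_i f_i(x)) / (π_j f_j(x)); the normalising sum cancels.
Evaluate each component's likelihood at the observed value:
  L_A = P(green | comp) = 0.09
  L_B = P(green | comp) = 0.16
Odds = (0.60/0.40) × (0.09/0.16) = 1.5 × 0.5625 ≈ 0.8438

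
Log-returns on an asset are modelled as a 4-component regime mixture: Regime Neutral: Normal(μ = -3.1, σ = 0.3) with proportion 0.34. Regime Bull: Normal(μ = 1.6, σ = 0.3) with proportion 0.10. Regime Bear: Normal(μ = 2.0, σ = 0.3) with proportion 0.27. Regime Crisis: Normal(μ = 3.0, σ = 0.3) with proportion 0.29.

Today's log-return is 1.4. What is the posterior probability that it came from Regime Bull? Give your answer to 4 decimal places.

0.6867

The responsibility of component k is P(Z=k) f_k(x) divided by Σ_j P(Z=j) f_j(x).
Evaluate each component's likelihood at the observed value:
  p_Neutral = (1/(0.3·√(2π)))·exp(−(1.4−-3.1)²/(2·0.3²)) = 1.329808·exp(-112.50000) = 1.84357e-49
  p_Bull = (1/(0.3·√(2π)))·exp(−(1.4−1.6)²/(2·0.3²)) = 1.329808·exp(-0.22222) = 1.06483
  p_Bear = (1/(0.3·√(2π)))·exp(−(1.4−2.0)²/(2·0.3²)) = 1.329808·exp(-2.00000) = 0.17997
  p_Crisis = (1/(0.3·√(2π)))·exp(−(1.4−3.0)²/(2·0.3²)) = 1.329808·exp(-14.22222) = 8.85434e-07
Prior × likelihood for each component:
  P(Z=Neutral)·p_Neutral = 0.34 × 1.84357e-49 = 6.26814e-50
  P(Z=Bull)·p_Bull = 0.10 × 1.06483 = 0.106483
  P(Z=Bear)·p_Bear = 0.27 × 0.17997 = 0.0485919
  P(Z=Crisis)·p_Crisis = 0.29 × 8.85434e-07 = 2.56776e-07
Evidence: 6.26814e-50 + 0.106483 + 0.0485919 + 2.56776e-07 = 0.155075
Responsibility of Regime Bull: 0.106483 / 0.155075 ≈ 0.6867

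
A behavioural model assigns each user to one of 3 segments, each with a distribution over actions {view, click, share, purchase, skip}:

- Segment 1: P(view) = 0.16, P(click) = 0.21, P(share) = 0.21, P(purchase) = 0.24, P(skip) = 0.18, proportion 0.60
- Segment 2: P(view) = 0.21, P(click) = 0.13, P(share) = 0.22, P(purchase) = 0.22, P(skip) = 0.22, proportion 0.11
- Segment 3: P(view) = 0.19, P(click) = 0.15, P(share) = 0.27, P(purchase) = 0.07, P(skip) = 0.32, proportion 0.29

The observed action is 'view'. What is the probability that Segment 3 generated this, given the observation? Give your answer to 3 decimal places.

Posterior ∝ prior × likelihood, so P(k | x) ∝ π_k f_k(x); normalise over all components.
Evaluate each component's likelihood at the observed value:
  p_1 = P(view | comp) = 0.16
  p_2 = P(view | comp) = 0.21
  p_3 = P(view | comp) = 0.19
Multiply by the mixture weights:
  π_1·p_1 = 0.60 × 0.16 = 0.096
  π_2·p_2 = 0.11 × 0.21 = 0.0231
  π_3·p_3 = 0.29 × 0.19 = 0.0551
Normaliser: 0.096 + 0.0231 + 0.0551 = 0.1742
Responsibility of Segment 3: 0.0551 / 0.1742 ≈ 0.316

0.316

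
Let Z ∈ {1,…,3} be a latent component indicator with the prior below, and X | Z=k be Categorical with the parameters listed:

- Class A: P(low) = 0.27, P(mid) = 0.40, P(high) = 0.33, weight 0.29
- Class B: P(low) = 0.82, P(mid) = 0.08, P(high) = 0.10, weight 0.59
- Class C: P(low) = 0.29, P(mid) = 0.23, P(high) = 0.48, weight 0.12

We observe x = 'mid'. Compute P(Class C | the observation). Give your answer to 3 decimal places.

Apply Bayes' rule: the posterior for each component is proportional to its prior times its likelihood at x.
Component likelihoods at x = 'mid':
  L_A = 0.4
  L_B = 0.08
  L_C = 0.23
Prior × likelihood for each component:
  w_A·L_A = 0.29 × 0.4 = 0.116
  w_B·L_B = 0.59 × 0.08 = 0.0472
  w_C·L_C = 0.12 × 0.23 = 0.0276
Sum: 0.116 + 0.0472 + 0.0276 = 0.1908
So the posterior for Class C is 0.0276 / 0.1908 ≈ 0.145.

0.145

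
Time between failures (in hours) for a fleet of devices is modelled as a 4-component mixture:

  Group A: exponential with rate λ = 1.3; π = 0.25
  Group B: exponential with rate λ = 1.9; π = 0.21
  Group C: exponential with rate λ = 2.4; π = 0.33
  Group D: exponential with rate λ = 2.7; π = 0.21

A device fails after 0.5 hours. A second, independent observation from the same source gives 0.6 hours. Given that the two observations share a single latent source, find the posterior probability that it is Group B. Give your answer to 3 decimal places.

Posterior ∝ prior × likelihood, so P(k | x) ∝ π_k f_k(x); normalise over all components.
Since both observations come from the same component, the likelihood for component k is f_k(x₁)·f_k(x₂).
  f_A = [1.3·e^(−1.3·0.5) = 1.3·e^(−0.6500) = 0.67866] × [0.595928] = 0.404432
  f_B = [1.9·e^(−1.9·0.5) = 1.9·e^(−0.9500) = 0.734808] × [0.607656] = 0.446511
  f_C = [2.4·e^(−2.4·0.5) = 2.4·e^(−1.2000) = 0.722866] × [0.568627] = 0.411041
  f_D = [2.7·e^(−2.7·0.5) = 2.7·e^(−1.3500) = 0.699949] × [0.534326] = 0.374001
Prior × likelihood for each component:
  π_A·f_A = 0.25 × 0.404432 = 0.101108
  π_B·f_B = 0.21 × 0.446511 = 0.0937672
  π_C·f_C = 0.33 × 0.411041 = 0.135644
  π_D·f_D = 0.21 × 0.374001 = 0.0785402
Denominator: 0.101108 + 0.0937672 + 0.135644 + 0.0785402 = 0.409059
So the posterior for Group B is 0.0937672 / 0.409059 ≈ 0.229.

0.229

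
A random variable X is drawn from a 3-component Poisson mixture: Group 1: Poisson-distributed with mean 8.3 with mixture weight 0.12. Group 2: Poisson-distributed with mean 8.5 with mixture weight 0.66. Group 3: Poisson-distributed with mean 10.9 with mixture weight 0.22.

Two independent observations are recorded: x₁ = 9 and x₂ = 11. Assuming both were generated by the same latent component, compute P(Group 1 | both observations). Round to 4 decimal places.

Apply Bayes' rule: the posterior for each component is proportional to its prior times its likelihood at x.
Since both observations come from the same component, the likelihood for component k is f_k(x₁)·f_k(x₂).
  L_1 = [e^(−8.3)·8.3^9/9! = 0.128025] × [0.0801787] = 0.0102649
  L_2 = [e^(−8.5)·8.5^9/9! = 0.129869] × [0.0853001] = 0.0110778
  L_3 = [e^(−10.9)·10.9^9/9! = 0.110475] × [0.119323] = 0.0131823
Unnormalised posteriors:
  P(Z=1)·L_1 = 0.12 × 0.0102649 = 0.00123179
  P(Z=2)·L_2 = 0.66 × 0.0110778 = 0.00731135
  P(Z=3)·L_3 = 0.22 × 0.0131823 = 0.00290011
Marginal: 0.00123179 + 0.00731135 + 0.00290011 = 0.0114432
P(Group 1 | x₁,x₂) ≈ 0.1076

0.1076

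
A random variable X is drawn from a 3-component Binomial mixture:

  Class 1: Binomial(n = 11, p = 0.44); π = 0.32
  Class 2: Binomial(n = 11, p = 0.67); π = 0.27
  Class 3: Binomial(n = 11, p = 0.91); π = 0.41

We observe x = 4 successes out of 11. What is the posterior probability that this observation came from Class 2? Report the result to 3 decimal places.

Posterior ∝ prior × likelihood, so P(k | x) ∝ w_k f_k(x); normalise over all components.
Component likelihoods at x = 4 successes out of 11:
  L_1 = 0.213619
  L_2 = 0.0283407
  L_3 = 1.08237e-05
Weight by the priors:
  w_1·L_1 = 0.32 × 0.213619 = 0.0683582
  w_2·L_2 = 0.27 × 0.0283407 = 0.00765199
  w_3·L_3 = 0.41 × 1.08237e-05 = 4.43773e-06
Sum: 0.0683582 + 0.00765199 + 4.43773e-06 = 0.0760147
Responsibility of Class 2: 0.00765199 / 0.0760147 ≈ 0.101

0.101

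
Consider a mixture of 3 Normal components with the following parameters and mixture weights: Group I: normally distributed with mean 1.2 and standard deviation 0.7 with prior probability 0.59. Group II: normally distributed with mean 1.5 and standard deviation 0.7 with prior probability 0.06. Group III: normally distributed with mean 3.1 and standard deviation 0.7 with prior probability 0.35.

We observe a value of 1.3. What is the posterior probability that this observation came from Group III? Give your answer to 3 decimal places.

The responsibility of component k is w_k f_k(x) divided by Σ_j w_j f_j(x).
Normal densities:
  L_I = 0.564132
  L_II = 0.547124
  L_III = 0.0208921
Multiply by the mixture weights:
  w_I·L_I = 0.59 × 0.564132 = 0.332838
  w_II·L_II = 0.06 × 0.547124 = 0.0328274
  w_III·L_III = 0.35 × 0.0208921 = 0.00731222
Sum: 0.332838 + 0.0328274 + 0.00731222 = 0.372977
P(Group III | data) = 0.00731222 / 0.372977 ≈ 0.020

0.020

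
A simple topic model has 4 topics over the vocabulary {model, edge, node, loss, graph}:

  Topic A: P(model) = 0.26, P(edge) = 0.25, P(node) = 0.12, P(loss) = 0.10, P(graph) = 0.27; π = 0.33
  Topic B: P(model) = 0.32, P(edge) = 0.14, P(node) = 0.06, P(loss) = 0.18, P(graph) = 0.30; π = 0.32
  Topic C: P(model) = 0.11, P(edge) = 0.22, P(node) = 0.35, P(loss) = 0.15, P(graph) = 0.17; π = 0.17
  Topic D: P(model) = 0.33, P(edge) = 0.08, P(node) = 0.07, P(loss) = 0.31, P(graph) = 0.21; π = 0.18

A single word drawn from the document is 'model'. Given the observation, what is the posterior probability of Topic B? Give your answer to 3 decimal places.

Apply Bayes' rule: the posterior for each component is proportional to its prior times its likelihood at x.
Component likelihoods at x = 'model':
  p_A = P(model | comp) = 0.26
  p_B = P(model | comp) = 0.32
  p_C = P(model | comp) = 0.11
  p_D = P(model | comp) = 0.33
Prior × likelihood for each component:
  P(Z=A)·p_A = 0.33 × 0.26 = 0.0858
  P(Z=B)·p_B = 0.32 × 0.32 = 0.1024
  P(Z=C)·p_C = 0.17 × 0.11 = 0.0187
  P(Z=D)·p_D = 0.18 × 0.33 = 0.0594
Normaliser: 0.0858 + 0.1024 + 0.0187 + 0.0594 = 0.2663
P(Topic B | data) ≈ 0.385

0.385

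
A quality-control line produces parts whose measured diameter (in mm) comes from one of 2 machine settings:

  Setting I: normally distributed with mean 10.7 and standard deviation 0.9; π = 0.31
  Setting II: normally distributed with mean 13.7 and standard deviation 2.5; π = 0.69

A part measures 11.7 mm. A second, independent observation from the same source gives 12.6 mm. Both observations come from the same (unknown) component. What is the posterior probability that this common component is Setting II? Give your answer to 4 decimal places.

Apply Bayes' rule: the posterior for each component is proportional to its prior times its likelihood at x.
Since both observations come from the same component, the likelihood for component k is f_k(x₁)·f_k(x₂).
  f_I = [(1/(0.9·√(2π)))·exp(−(11.7−10.7)²/(2·0.9²)) = 0.443269·exp(-0.61728) = 0.239103] × [0.0477406] = 0.0114149
  f_II = [(1/(2.5·√(2π)))·exp(−(11.7−13.7)²/(2·2.5²)) = 0.159577·exp(-0.32000) = 0.115877] × [0.144854] = 0.0167852
Prior × likelihood for each component:
  π_I·f_I = 0.31 × 0.0114149 = 0.00353862
  π_II·f_II = 0.69 × 0.0167852 = 0.0115818
Sum: 0.00353862 + 0.0115818 = 0.0151204
So the posterior for Setting II is 0.0115818 / 0.0151204 ≈ 0.7660.

0.7660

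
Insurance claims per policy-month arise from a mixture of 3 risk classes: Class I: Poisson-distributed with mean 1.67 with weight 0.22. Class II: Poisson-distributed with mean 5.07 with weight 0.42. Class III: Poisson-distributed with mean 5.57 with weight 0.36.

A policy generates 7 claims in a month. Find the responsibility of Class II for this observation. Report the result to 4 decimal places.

P(component k | x) = π_k·f_k(x) / marginal(x), where marginal(x) = Σ_j π_j·f_j(x).
Evaluate each component's likelihood at the observed value:
  L_I = e^(−1.67)·1.67^7/7! = 0.00135305
  L_II = e^(−5.07)·5.07^7/7! = 0.107338
  L_III = e^(−5.57)·5.57^7/7! = 0.125758
Weight by the priors:
  π_I·L_I = 0.22 × 0.00135305 = 0.00029767
  π_II·L_II = 0.42 × 0.107338 = 0.0450818
  π_III·L_III = 0.36 × 0.125758 = 0.0452729
Sum: 0.00029767 + 0.0450818 + 0.0452729 = 0.0906524
Responsibility of Class II: 0.0450818 / 0.0906524 ≈ 0.4973

0.4973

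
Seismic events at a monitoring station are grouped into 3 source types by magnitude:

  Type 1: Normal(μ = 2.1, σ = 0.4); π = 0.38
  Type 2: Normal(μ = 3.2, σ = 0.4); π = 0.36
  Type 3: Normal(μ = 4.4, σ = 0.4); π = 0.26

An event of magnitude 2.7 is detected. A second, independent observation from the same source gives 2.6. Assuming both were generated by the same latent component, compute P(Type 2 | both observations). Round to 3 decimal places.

0.486

Apply Bayes' rule: the posterior for each component is proportional to its prior times its likelihood at x.
Since both observations come from the same component, the likelihood for component k is f_k(x₁)·f_k(x₂).
  f_1 = [(1/(0.4·√(2π)))·exp(−(2.7−2.1)²/(2·0.4²)) = 0.997356·exp(-1.12500) = 0.323794] × [0.456623] = 0.147852
  f_2 = [(1/(0.4·√(2π)))·exp(−(2.7−3.2)²/(2·0.4²)) = 0.997356·exp(-0.78125) = 0.456623] × [0.323794] = 0.147852
  f_3 = [(1/(0.4·√(2π)))·exp(−(2.7−4.4)²/(2·0.4²)) = 0.997356·exp(-9.03125) = 0.000119297] × [3.99594e-05] = 4.76701e-09
Prior × likelihood for each component:
  π_1·f_1 = 0.38 × 0.147852 = 0.0561836
  π_2·f_2 = 0.36 × 0.147852 = 0.0532266
  π_3·f_3 = 0.26 × 4.76701e-09 = 1.23942e-09
Denominator: 0.0561836 + 0.0532266 + 1.23942e-09 = 0.10941
P(Type 2 | x₁, x₂) ≈ 0.486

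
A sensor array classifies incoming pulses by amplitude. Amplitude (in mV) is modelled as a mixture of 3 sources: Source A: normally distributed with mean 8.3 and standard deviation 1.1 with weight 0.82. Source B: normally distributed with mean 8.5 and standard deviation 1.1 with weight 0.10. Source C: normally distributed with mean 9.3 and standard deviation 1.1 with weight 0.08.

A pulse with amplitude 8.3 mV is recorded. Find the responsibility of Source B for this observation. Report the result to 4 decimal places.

0.1013

Apply Bayes' rule: the posterior for each component is proportional to its prior times its likelihood at x.
Normal densities:
  p_A = 0.362675
  p_B = 0.356729
  p_C = 0.239915
Unnormalised posteriors:
  π_A·p_A = 0.82 × 0.362675 = 0.297393
  π_B·p_B = 0.10 × 0.356729 = 0.0356729
  π_C·p_C = 0.08 × 0.239915 = 0.0191932
Denominator: 0.297393 + 0.0356729 + 0.0191932 = 0.352259
Responsibility of Source B: 0.0356729 / 0.352259 ≈ 0.1013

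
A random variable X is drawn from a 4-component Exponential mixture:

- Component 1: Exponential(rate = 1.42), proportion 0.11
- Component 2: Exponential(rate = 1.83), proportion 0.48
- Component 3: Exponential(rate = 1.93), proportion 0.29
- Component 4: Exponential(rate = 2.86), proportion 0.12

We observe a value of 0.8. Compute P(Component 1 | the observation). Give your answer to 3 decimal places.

0.123

P(component k | x) = P(Z=k)·f_k(x) / marginal(x), where marginal(x) = Σ_j P(Z=j)·f_j(x).
Component likelihoods at x = 0.8:
  p_1 = 1.42·e^(−1.42·0.8) = 1.42·e^(−1.1360) = 0.455963
  p_2 = 1.83·e^(−1.83·0.8) = 1.83·e^(−1.4640) = 0.423296
  p_3 = 1.93·e^(−1.93·0.8) = 1.93·e^(−1.5440) = 0.412104
  p_4 = 2.86·e^(−2.86·0.8) = 2.86·e^(−2.2880) = 0.290202
Weight by the priors:
  P(Z=1)·p_1 = 0.11 × 0.455963 = 0.050156
  P(Z=2)·p_2 = 0.48 × 0.423296 = 0.203182
  P(Z=3)·p_3 = 0.29 × 0.412104 = 0.11951
  P(Z=4)·p_4 = 0.12 × 0.290202 = 0.0348242
Denominator: 0.050156 + 0.203182 + 0.11951 + 0.0348242 = 0.407672
Responsibility of Component 1: 0.050156 / 0.407672 ≈ 0.123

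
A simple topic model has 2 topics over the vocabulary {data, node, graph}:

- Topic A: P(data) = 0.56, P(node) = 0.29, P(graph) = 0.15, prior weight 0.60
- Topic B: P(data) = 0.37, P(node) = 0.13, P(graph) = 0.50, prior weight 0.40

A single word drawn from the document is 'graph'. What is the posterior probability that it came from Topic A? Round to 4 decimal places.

0.3103

By Bayes' theorem, P(k | x) = w_k f_k(x) / Σ_j w_j f_j(x).
Component likelihoods at x = 'graph':
  p_A = 0.15
  p_B = 0.5
Multiply by the mixture weights:
  w_A·p_A = 0.60 × 0.15 = 0.09
  w_B·p_B = 0.40 × 0.5 = 0.2
Normaliser: 0.09 + 0.2 = 0.29
P(Topic A | data) = 0.09 / 0.29 ≈ 0.3103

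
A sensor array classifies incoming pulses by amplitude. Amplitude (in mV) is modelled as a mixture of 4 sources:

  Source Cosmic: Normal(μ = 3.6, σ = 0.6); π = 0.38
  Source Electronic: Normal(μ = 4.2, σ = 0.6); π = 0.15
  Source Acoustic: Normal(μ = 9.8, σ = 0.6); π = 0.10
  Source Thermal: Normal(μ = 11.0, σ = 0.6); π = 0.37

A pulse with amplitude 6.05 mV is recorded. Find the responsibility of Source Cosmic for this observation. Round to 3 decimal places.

0.066

Apply Bayes' rule: the posterior for each component is proportional to its prior times its likelihood at x.
Evaluate each component's likelihood at the observed value:
  L_Cosmic = (1/(0.6·√(2π)))·exp(−(6.05−3.6)²/(2·0.6²)) = 0.664904·exp(-8.33681) = 0.000159269
  L_Electronic = (1/(0.6·√(2π)))·exp(−(6.05−4.2)²/(2·0.6²)) = 0.664904·exp(-4.75347) = 0.00573261
  L_Acoustic = (1/(0.6·√(2π)))·exp(−(6.05−9.8)²/(2·0.6²)) = 0.664904·exp(-19.53125) = 2.19e-09
  L_Thermal = (1/(0.6·√(2π)))·exp(−(6.05−11.0)²/(2·0.6²)) = 0.664904·exp(-34.03125) = 1.10452e-15
Unnormalised posteriors:
  P(Z=Cosmic)·L_Cosmic = 0.38 × 0.000159269 = 6.05221e-05
  P(Z=Electronic)·L_Electronic = 0.15 × 0.00573261 = 0.000859891
  P(Z=Acoustic)·L_Acoustic = 0.10 × 2.19e-09 = 2.19e-10
  P(Z=Thermal)·L_Thermal = 0.37 × 1.10452e-15 = 4.08673e-16
Evidence: 6.05221e-05 + 0.000859891 + 2.19e-10 + 4.08673e-16 = 0.000920413
Responsibility of Source Cosmic: 6.05221e-05 / 0.000920413 ≈ 0.066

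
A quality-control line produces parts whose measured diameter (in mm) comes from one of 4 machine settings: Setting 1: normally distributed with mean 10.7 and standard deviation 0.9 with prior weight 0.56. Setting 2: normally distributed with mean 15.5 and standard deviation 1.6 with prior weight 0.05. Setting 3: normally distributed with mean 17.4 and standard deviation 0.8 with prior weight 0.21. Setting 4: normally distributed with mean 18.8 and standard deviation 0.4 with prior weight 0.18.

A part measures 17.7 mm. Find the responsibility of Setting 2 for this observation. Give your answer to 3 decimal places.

0.045

Apply Bayes' rule: the posterior for each component is proportional to its prior times its likelihood at x.
Component likelihoods at x = 17.7 mm:
  f_1 = (1/(0.9·√(2π)))·exp(−(17.7−10.7)²/(2·0.9²)) = 0.443269·exp(-30.24691) = 3.24041e-14
  f_2 = (1/(1.6·√(2π)))·exp(−(17.7−15.5)²/(2·1.6²)) = 0.249339·exp(-0.94531) = 0.0968827
  f_3 = (1/(0.8·√(2π)))·exp(−(17.7−17.4)²/(2·0.8²)) = 0.498678·exp(-0.07031) = 0.464819
  f_4 = (1/(0.4·√(2π)))·exp(−(17.7−18.8)²/(2·0.4²)) = 0.997356·exp(-3.78125) = 0.0227339
Weight by the priors:
  P(Z=1)·f_1 = 0.56 × 3.24041e-14 = 1.81463e-14
  P(Z=2)·f_2 = 0.05 × 0.0968827 = 0.00484413
  P(Z=3)·f_3 = 0.21 × 0.464819 = 0.097612
  P(Z=4)·f_4 = 0.18 × 0.0227339 = 0.0040921
Evidence: 1.81463e-14 + 0.00484413 + 0.097612 + 0.0040921 = 0.106548
So the posterior for Setting 2 is 0.00484413 / 0.106548 ≈ 0.045.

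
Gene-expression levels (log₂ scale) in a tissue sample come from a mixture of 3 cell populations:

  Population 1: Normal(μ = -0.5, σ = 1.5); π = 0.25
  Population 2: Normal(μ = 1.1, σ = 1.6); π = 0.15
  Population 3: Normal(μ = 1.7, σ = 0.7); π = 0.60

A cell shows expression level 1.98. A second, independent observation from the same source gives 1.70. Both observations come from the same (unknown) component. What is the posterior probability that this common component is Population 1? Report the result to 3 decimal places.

0.008

By Bayes' theorem, P(k | x) = π_k f_k(x) / Σ_j π_j f_j(x).
Since both observations come from the same component, the likelihood for component k is f_k(x₁)·f_k(x₂).
  p_1 = [(1/(1.5·√(2π)))·exp(−(1.98−-0.5)²/(2·1.5²)) = 0.265962·exp(-1.36676) = 0.0678023] × [0.0907217] = 0.00615114
  p_2 = [(1/(1.6·√(2π)))·exp(−(1.98−1.1)²/(2·1.6²)) = 0.249339·exp(-0.15125) = 0.21434] × [0.232409] = 0.0498146
  p_3 = [(1/(0.7·√(2π)))·exp(−(1.98−1.7)²/(2·0.7²)) = 0.569918·exp(-0.08000) = 0.5261] × [0.569918] = 0.299834
Weight by the priors:
  π_1·p_1 = 0.25 × 0.00615114 = 0.00153778
  π_2·p_2 = 0.15 × 0.0498146 = 0.00747219
  π_3·p_3 = 0.60 × 0.299834 = 0.1799
Denominator: 0.00153778 + 0.00747219 + 0.1799 = 0.18891
P(Population 1 | x₁,x₂) = 0.00153778 / 0.18891 ≈ 0.008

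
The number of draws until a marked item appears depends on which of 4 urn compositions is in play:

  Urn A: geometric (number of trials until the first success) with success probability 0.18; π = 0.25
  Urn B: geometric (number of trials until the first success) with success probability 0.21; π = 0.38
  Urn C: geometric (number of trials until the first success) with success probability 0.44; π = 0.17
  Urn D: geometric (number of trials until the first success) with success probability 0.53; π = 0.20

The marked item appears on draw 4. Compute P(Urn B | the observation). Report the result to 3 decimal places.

0.446

Apply Bayes' rule: the posterior for each component is proportional to its prior times its likelihood at x.
Geometric probabilities:
  p_A = 0.0992462
  p_B = 0.103538
  p_C = 0.077271
  p_D = 0.0550262
Multiply by the mixture weights:
  w_A·p_A = 0.25 × 0.0992462 = 0.0248116
  w_B·p_B = 0.38 × 0.103538 = 0.0393445
  w_C·p_C = 0.17 × 0.077271 = 0.0131361
  w_D·p_D = 0.20 × 0.0550262 = 0.0110052
Denominator: 0.0248116 + 0.0393445 + 0.0131361 + 0.0110052 = 0.0882974
Responsibility of Urn B: 0.0393445 / 0.0882974 ≈ 0.446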